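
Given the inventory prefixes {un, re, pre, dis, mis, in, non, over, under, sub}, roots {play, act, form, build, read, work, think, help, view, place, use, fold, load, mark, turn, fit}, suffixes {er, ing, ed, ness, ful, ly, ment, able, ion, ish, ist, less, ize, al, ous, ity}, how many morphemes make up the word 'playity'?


Segmenting 'playity' against the inventory:
  'play' -> root (morpheme 1)
  'ity' -> suffix (morpheme 2)
Total morphemes: 2

2


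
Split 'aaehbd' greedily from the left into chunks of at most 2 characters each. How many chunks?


'aaehbd' has 6 characters.
Chunking with max size 2:
  Chunk 1: 'aa' (positions 0-1)
  Chunk 2: 'eh' (positions 2-3)
  Chunk 3: 'bd' (positions 4-5)
Total chunks: ceil(6 / 2) = 3

3


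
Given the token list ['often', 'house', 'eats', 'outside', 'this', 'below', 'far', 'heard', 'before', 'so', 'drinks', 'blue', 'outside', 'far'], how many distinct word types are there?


Listing all tokens and tracking unique types:
  Token 1: 'often' -> NEW (unique so far: 1)
  Token 2: 'house' -> NEW (unique so far: 2)
  Token 3: 'eats' -> NEW (unique so far: 3)
  Token 4: 'outside' -> NEW (unique so far: 4)
  Token 5: 'this' -> NEW (unique so far: 5)
  Token 6: 'below' -> NEW (unique so far: 6)
  Token 7: 'far' -> NEW (unique so far: 7)
  Token 8: 'heard' -> NEW (unique so far: 8)
  Token 9: 'before' -> NEW (unique so far: 9)
  Token 10: 'so' -> NEW (unique so far: 10)
  Token 11: 'drinks' -> NEW (unique so far: 11)
  Token 12: 'blue' -> NEW (unique so far: 12)
  Token 13: 'outside' -> duplicate (unique so far: 12)
  Token 14: 'far' -> duplicate (unique so far: 12)
Unique types: ('before', 'below', 'blue', 'drinks', 'eats', 'far', 'heard', 'house', 'often', 'outside', 'so', 'this')
Vocabulary size: 12

12


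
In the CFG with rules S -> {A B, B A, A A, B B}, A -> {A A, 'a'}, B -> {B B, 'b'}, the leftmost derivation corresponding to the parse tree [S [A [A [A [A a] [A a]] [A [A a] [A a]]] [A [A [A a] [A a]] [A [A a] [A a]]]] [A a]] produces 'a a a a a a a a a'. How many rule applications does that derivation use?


Every bracketed nonterminal node [X ...] in the tree is produced by exactly one rule application.
Reading the tree off as a leftmost derivation:
  Step 1: S  =>  A A   (applied S -> A A)
  Step 2: A A  =>  A A A   (applied A -> A A)
  Step 3: A A A  =>  A A A A   (applied A -> A A)
  Step 4: A A A A  =>  A A A A A   (applied A -> A A)
  Step 5: A A A A A  =>  a A A A A   (applied A -> a)
  Step 6: a A A A A  =>  a a A A A   (applied A -> a)
  Step 7: a a A A A  =>  a a A A A A   (applied A -> A A)
  Step 8: a a A A A A  =>  a a a A A A   (applied A -> a)
  Step 9: a a a A A A  =>  a a a a A A   (applied A -> a)
  Step 10: a a a a A A  =>  a a a a A A A   (applied A -> A A)
  Step 11: a a a a A A A  =>  a a a a A A A A   (applied A -> A A)
  Step 12: a a a a A A A A  =>  a a a a a A A A   (applied A -> a)
  Step 13: a a a a a A A A  =>  a a a a a a A A   (applied A -> a)
  Step 14: a a a a a a A A  =>  a a a a a a A A A   (applied A -> A A)
  Step 15: a a a a a a A A A  =>  a a a a a a a A A   (applied A -> a)
  Step 16: a a a a a a a A A  =>  a a a a a a a a A   (applied A -> a)
  Step 17: a a a a a a a a A  =>  a a a a a a a a a   (applied A -> a)
Final yield: a a a a a a a a a
Total rewrite steps: 17

17


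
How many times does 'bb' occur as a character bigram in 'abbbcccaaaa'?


Scanning 'abbbcccaaaa' for bigram 'bb':
  Position 0: 'ab' -> no
  Position 1: 'bb' -> MATCH
  Position 2: 'bb' -> MATCH
  Position 3: 'bc' -> no
  Position 4: 'cc' -> no
  Position 5: 'cc' -> no
  Position 6: 'ca' -> no
  Position 7: 'aa' -> no
  Position 8: 'aa' -> no
  Position 9: 'aa' -> no
Total matches: 2

2


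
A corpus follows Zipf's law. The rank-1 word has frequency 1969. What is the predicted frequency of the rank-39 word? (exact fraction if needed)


Zipf's law: freq(rank) = f1 / rank
f1 = 1969, rank = 39
freq = 1969 / 39
GCD(1969, 39) = 1
Simplified: 1969/39

1969/39


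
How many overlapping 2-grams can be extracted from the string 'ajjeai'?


String 'ajjeai' has length L = 6.
Number of overlapping n-grams = L - n + 1
Substituting: 6 - 2 + 1 = 5

5


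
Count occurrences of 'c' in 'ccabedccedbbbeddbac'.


Scanning 'ccabedccedbbbeddbac' for 'c':
  Position 0: 'c' -> MATCH (count: 1)
  Position 1: 'c' -> MATCH (count: 2)
  Position 6: 'c' -> MATCH (count: 3)
  Position 7: 'c' -> MATCH (count: 4)
  Position 18: 'c' -> MATCH (count: 5)
Total occurrences of 'c': 5

5


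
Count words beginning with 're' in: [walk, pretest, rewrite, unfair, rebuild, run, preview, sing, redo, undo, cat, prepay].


Checking each word for prefix 're':
  'walk' -> no (count: 0)
  'pretest' -> no (count: 0)
  'rewrite' -> YES, starts with 're' (count: 1)
  'unfair' -> no (count: 1)
  'rebuild' -> YES, starts with 're' (count: 2)
  'run' -> no (count: 2)
  'preview' -> no (count: 2)
  'sing' -> no (count: 2)
  'redo' -> YES, starts with 're' (count: 3)
  'undo' -> no (count: 3)
  'cat' -> no (count: 3)
  'prepay' -> no (count: 3)
Total with prefix 're': 3

3


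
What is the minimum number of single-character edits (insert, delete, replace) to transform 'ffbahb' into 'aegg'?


Building DP table for s1='ffbahb' (len 6) and s2='aegg' (len 4):
       a  e  g  g
    0  1  2  3  4
  f 1  1  2  3  4
  f 2  2  2  3  4
  b 3  3  3  3  4
  a 4  3  4  4  4
  h 5  4  4  5  5
  b 6  5  5  5  6
Edit distance = dp[6][4] = 6

6


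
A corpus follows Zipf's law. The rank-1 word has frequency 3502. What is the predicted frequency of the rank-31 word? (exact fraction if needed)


Zipf's law: freq(rank) = f1 / rank
f1 = 3502, rank = 31
freq = 3502 / 31
GCD(3502, 31) = 1
Simplified: 3502/31

3502/31


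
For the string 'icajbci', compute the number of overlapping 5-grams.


String 'icajbci' has length L = 7.
Number of overlapping n-grams = L - n + 1
Substituting: 7 - 5 + 1 = 3

3


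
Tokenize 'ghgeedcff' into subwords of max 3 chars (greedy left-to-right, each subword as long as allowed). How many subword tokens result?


'ghgeedcff' has 9 characters.
Chunking with max size 3:
  Chunk 1: 'ghg' (positions 0-2)
  Chunk 2: 'eed' (positions 3-5)
  Chunk 3: 'cff' (positions 6-8)
Total chunks: ceil(9 / 3) = 3

3


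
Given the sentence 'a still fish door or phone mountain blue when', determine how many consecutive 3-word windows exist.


Word trigrams from [9] words:
  Trigram 1: (a still fish)
  Trigram 2: (still fish door)
  Trigram 3: (fish door or)
  Trigram 4: (door or phone)
  Trigram 5: (or phone mountain)
  Trigram 6: (phone mountain blue)
  Trigram 7: (mountain blue when)
Total word trigrams: 9 - 2 = 7

7


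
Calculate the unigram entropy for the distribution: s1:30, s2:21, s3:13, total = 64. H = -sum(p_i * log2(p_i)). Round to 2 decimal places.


Computing entropy H = -sum(p_i * log2(p_i)):
  s1: p = 30/64 = 0.4688, -p*log2(p) = 0.5124
  s2: p = 21/64 = 0.3281, -p*log2(p) = 0.5275
  s3: p = 13/64 = 0.2031, -p*log2(p) = 0.4671
H = sum of terms = 1.5070
Rounded to 2 decimals: 1.51

1.51


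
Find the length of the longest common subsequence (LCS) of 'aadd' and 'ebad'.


DP table for LCS of 'aadd' and 'ebad':
       e  b  a  d
    0  0  0  0  0
  a 0  0  0  1  1
  a 0  0  0  1  1
  d 0  0  0  1  2
  d 0  0  0  1  2
LCS: 'ad'
LCS length = 2

2


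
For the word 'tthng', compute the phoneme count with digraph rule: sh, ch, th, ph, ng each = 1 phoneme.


Parsing 'tthng' greedily, digraphs first:
  't' -> consonant phoneme (phonemes so far: 1)
  'th' -> digraph (1 consonant phoneme) (phonemes so far: 2)
  'ng' -> digraph (1 consonant phoneme) (phonemes so far: 3)
Total phonemes: 3

3


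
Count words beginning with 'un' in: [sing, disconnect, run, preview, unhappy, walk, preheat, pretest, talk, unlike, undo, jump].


Checking each word for prefix 'un':
  'sing' -> no (count: 0)
  'disconnect' -> no (count: 0)
  'run' -> no (count: 0)
  'preview' -> no (count: 0)
  'unhappy' -> YES, starts with 'un' (count: 1)
  'walk' -> no (count: 1)
  'preheat' -> no (count: 1)
  'pretest' -> no (count: 1)
  'talk' -> no (count: 1)
  'unlike' -> YES, starts with 'un' (count: 2)
  'undo' -> YES, starts with 'un' (count: 3)
  'jump' -> no (count: 3)
Total with prefix 'un': 3

3


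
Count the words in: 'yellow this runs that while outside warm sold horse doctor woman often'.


Counting words by splitting on spaces:
  Word 1: 'yellow'
  Word 2: 'this'
  Word 3: 'runs'
  Word 4: 'that'
  Word 5: 'while'
  Word 6: 'outside'
  Word 7: 'warm'
  Word 8: 'sold'
  Word 9: 'horse'
  Word 10: 'doctor'
  Word 11: 'woman'
  Word 12: 'often'
Total words: 12

12


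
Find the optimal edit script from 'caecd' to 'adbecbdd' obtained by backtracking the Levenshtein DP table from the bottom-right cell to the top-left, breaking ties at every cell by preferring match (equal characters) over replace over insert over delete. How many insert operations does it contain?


Edit distance = 5. Backtracking from cell (5, 8) with preference match > replace > insert > delete,
then listing the resulting alignment 'caecd' -> 'adbecbdd' left to right:
  Step 1: insert 'a' [insertion #1]
  Step 2: replace c->d
  Step 3: replace a->b
  Step 4: keep 'e'
  Step 5: keep 'c'
  Step 6: insert 'b' [insertion #2]
  Step 7: insert 'd' [insertion #3]
  Step 8: keep 'd'
Total insertions: 3

3


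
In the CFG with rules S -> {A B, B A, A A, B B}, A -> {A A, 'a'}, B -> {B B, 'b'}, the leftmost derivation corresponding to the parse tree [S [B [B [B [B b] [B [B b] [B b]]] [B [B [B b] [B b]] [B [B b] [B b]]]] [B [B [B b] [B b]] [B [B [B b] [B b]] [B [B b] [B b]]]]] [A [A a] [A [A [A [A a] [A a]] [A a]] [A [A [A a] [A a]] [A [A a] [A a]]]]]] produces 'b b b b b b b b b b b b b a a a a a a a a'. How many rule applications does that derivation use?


Every bracketed nonterminal node [X ...] in the tree is produced by exactly one rule application.
Reading the tree off as a leftmost derivation:
  Step 1: S  =>  B A   (applied S -> B A)
  Step 2: B A  =>  B B A   (applied B -> B B)
  Step 3: B B A  =>  B B B A   (applied B -> B B)
  Step 4: B B B A  =>  B B B B A   (applied B -> B B)
  Step 5: B B B B A  =>  b B B B A   (applied B -> b)
  Step 6: b B B B A  =>  b B B B B A   (applied B -> B B)
  Step 7: b B B B B A  =>  b b B B B A   (applied B -> b)
  Step 8: b b B B B A  =>  b b b B B A   (applied B -> b)
  Step 9: b b b B B A  =>  b b b B B B A   (applied B -> B B)
  Step 10: b b b B B B A  =>  b b b B B B B A   (applied B -> B B)
  Step 11: b b b B B B B A  =>  b b b b B B B A   (applied B -> b)
  Step 12: b b b b B B B A  =>  b b b b b B B A   (applied B -> b)
  Step 13: b b b b b B B A  =>  b b b b b B B B A   (applied B -> B B)
  Step 14: b b b b b B B B A  =>  b b b b b b B B A   (applied B -> b)
  Step 15: b b b b b b B B A  =>  b b b b b b b B A   (applied B -> b)
  Step 16: b b b b b b b B A  =>  b b b b b b b B B A   (applied B -> B B)
  Step 17: b b b b b b b B B A  =>  b b b b b b b B B B A   (applied B -> B B)
  Step 18: b b b b b b b B B B A  =>  b b b b b b b b B B A   (applied B -> b)
  Step 19: b b b b b b b b B B A  =>  b b b b b b b b b B A   (applied B -> b)
  Step 20: b b b b b b b b b B A  =>  b b b b b b b b b B B A   (applied B -> B B)
  Step 21: b b b b b b b b b B B A  =>  b b b b b b b b b B B B A   (applied B -> B B)
  Step 22: b b b b b b b b b B B B A  =>  b b b b b b b b b b B B A   (applied B -> b)
  Step 23: b b b b b b b b b b B B A  =>  b b b b b b b b b b b B A   (applied B -> b)
  Step 24: b b b b b b b b b b b B A  =>  b b b b b b b b b b b B B A   (applied B -> B B)
  Step 25: b b b b b b b b b b b B B A  =>  b b b b b b b b b b b b B A   (applied B -> b)
  Step 26: b b b b b b b b b b b b B A  =>  b b b b b b b b b b b b b A   (applied B -> b)
  Step 27: b b b b b b b b b b b b b A  =>  b b b b b b b b b b b b b A A   (applied A -> A A)
  Step 28: b b b b b b b b b b b b b A A  =>  b b b b b b b b b b b b b a A   (applied A -> a)
  Step 29: b b b b b b b b b b b b b a A  =>  b b b b b b b b b b b b b a A A   (applied A -> A A)
  Step 30: b b b b b b b b b b b b b a A A  =>  b b b b b b b b b b b b b a A A A   (applied A -> A A)
  Step 31: b b b b b b b b b b b b b a A A A  =>  b b b b b b b b b b b b b a A A A A   (applied A -> A A)
  Step 32: b b b b b b b b b b b b b a A A A A  =>  b b b b b b b b b b b b b a a A A A   (applied A -> a)
  Step 33: b b b b b b b b b b b b b a a A A A  =>  b b b b b b b b b b b b b a a a A A   (applied A -> a)
  Step 34: b b b b b b b b b b b b b a a a A A  =>  b b b b b b b b b b b b b a a a a A   (applied A -> a)
  Step 35: b b b b b b b b b b b b b a a a a A  =>  b b b b b b b b b b b b b a a a a A A   (applied A -> A A)
  Step 36: b b b b b b b b b b b b b a a a a A A  =>  b b b b b b b b b b b b b a a a a A A A   (applied A -> A A)
  Step 37: b b b b b b b b b b b b b a a a a A A A  =>  b b b b b b b b b b b b b a a a a a A A   (applied A -> a)
  Step 38: b b b b b b b b b b b b b a a a a a A A  =>  b b b b b b b b b b b b b a a a a a a A   (applied A -> a)
  Step 39: b b b b b b b b b b b b b a a a a a a A  =>  b b b b b b b b b b b b b a a a a a a A A   (applied A -> A A)
  Step 40: b b b b b b b b b b b b b a a a a a a A A  =>  b b b b b b b b b b b b b a a a a a a a A   (applied A -> a)
  Step 41: b b b b b b b b b b b b b a a a a a a a A  =>  b b b b b b b b b b b b b a a a a a a a a   (applied A -> a)
Final yield: b b b b b b b b b b b b b a a a a a a a a
Total rewrite steps: 41

41


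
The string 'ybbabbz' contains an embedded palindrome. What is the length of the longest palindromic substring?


Scanning 'ybbabbz' for palindromic substrings.
Substring at positions 1-5: 'bbabb'.
Check: reverse('bbabb') = 'bbabb' -> palindrome confirmed.
Neighbouring characters ('y' / 'z') break symmetry, so it cannot extend further.
No longer palindromic substring exists; longest length = 5

5


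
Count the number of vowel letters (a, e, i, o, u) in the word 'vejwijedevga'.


Scanning each character of 'vejwijedevga':
  Position 1: 'v' -> consonant (running count: 0)
  Position 2: 'e' -> vowel (running count: 1)
  Position 3: 'j' -> consonant (running count: 1)
  Position 4: 'w' -> consonant (running count: 1)
  Position 5: 'i' -> vowel (running count: 2)
  Position 6: 'j' -> consonant (running count: 2)
  Position 7: 'e' -> vowel (running count: 3)
  Position 8: 'd' -> consonant (running count: 3)
  Position 9: 'e' -> vowel (running count: 4)
  Position 10: 'v' -> consonant (running count: 4)
  Position 11: 'g' -> consonant (running count: 4)
  Position 12: 'a' -> vowel (running count: 5)
Total vowels: 5

5


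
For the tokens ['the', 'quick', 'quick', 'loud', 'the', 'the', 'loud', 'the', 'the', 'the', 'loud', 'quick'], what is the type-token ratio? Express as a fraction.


Tokens: 12
Unique types: ('loud', 'quick', 'the') = 3
TTR = 3/12
Simplify: divide both by 3 -> 1/4
TTR = 1/4

1/4


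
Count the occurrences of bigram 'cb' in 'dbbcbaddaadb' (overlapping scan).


Scanning 'dbbcbaddaadb' for bigram 'cb':
  Position 0: 'db' -> no
  Position 1: 'bb' -> no
  Position 2: 'bc' -> no
  Position 3: 'cb' -> MATCH
  Position 4: 'ba' -> no
  Position 5: 'ad' -> no
  Position 6: 'dd' -> no
  Position 7: 'da' -> no
  Position 8: 'aa' -> no
  Position 9: 'ad' -> no
  Position 10: 'db' -> no
Total matches: 1

1


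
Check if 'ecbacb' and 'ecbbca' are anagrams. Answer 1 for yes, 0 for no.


Sort characters of 'ecbacb': 'abbcce'
Sort characters of 'ecbbca': 'abbcce'
Sorted forms match -> they ARE anagrams
Result: 1

1


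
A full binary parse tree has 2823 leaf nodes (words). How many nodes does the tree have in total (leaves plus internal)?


Leaf nodes (terminals): 2823
Internal nodes = n - 1 = 2823 - 1 = 2822
Total = leaves + internal = 2823 + 2822 = 5645

5645


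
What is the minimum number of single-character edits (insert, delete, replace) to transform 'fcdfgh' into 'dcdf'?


Building DP table for s1='fcdfgh' (len 6) and s2='dcdf' (len 4):
       d  c  d  f
    0  1  2  3  4
  f 1  1  2  3  3
  c 2  2  1  2  3
  d 3  2  2  1  2
  f 4  3  3  2  1
  g 5  4  4  3  2
  h 6  5  5  4  3
Edit distance = dp[6][4] = 3

3


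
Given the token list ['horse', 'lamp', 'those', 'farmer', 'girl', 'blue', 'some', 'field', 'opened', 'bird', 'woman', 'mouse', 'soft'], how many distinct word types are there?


Listing all tokens and tracking unique types:
  Token 1: 'horse' -> NEW (unique so far: 1)
  Token 2: 'lamp' -> NEW (unique so far: 2)
  Token 3: 'those' -> NEW (unique so far: 3)
  Token 4: 'farmer' -> NEW (unique so far: 4)
  Token 5: 'girl' -> NEW (unique so far: 5)
  Token 6: 'blue' -> NEW (unique so far: 6)
  Token 7: 'some' -> NEW (unique so far: 7)
  Token 8: 'field' -> NEW (unique so far: 8)
  Token 9: 'opened' -> NEW (unique so far: 9)
  Token 10: 'bird' -> NEW (unique so far: 10)
  Token 11: 'woman' -> NEW (unique so far: 11)
  Token 12: 'mouse' -> NEW (unique so far: 12)
  Token 13: 'soft' -> NEW (unique so far: 13)
Unique types: ('bird', 'blue', 'farmer', 'field', 'girl', 'horse', 'lamp', 'mouse', 'opened', 'soft', 'some', 'those', 'woman')
Vocabulary size: 13

13


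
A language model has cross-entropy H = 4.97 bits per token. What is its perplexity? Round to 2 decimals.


Perplexity formula: PP = 2^H
H = 4.97
PP = 2^4.97
Decompose: 2^4.97 = 2^4 * 2^0.97
2^4 = 16, 2^0.97 ~ 1.9588406
PP ~ 16 * 1.9588406 = 31.3414496
Rounded to 2 decimals: 31.34

31.34


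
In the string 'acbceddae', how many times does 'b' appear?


Scanning 'acbceddae' for 'b':
  Position 2: 'b' -> MATCH (count: 1)
Total occurrences of 'b': 1

1


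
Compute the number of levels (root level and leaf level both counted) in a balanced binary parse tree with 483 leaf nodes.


In a balanced binary tree with n leaves the deepest leaf is ceil(log2(n)) edges below the root,
so counting node levels inclusive of root and leaves gives ceil(log2(n)) + 1 levels.
log2(483) = 8.9159
ceil(8.9159) = 9
levels = 9 + 1 = 10

10


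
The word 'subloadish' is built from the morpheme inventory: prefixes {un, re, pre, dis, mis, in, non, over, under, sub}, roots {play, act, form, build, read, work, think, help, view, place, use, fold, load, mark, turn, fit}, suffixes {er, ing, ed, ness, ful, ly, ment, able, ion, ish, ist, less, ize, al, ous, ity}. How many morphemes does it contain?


Segmenting 'subloadish' against the inventory:
  'sub' -> prefix (morpheme 1)
  'load' -> root (morpheme 2)
  'ish' -> suffix (morpheme 3)
Total morphemes: 3

3


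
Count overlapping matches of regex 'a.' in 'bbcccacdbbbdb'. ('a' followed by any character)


Pattern: a. means 'a' followed by any character.
Scanning 'bbcccacdbbbdb' position-by-position:
  Pos 0: window 'bb' -> no
  Pos 1: window 'bc' -> no
  Pos 2: window 'cc' -> no
  Pos 3: window 'cc' -> no
  Pos 4: window 'ca' -> no
  Pos 5: window 'ac' -> MATCH
  Pos 6: window 'cd' -> no
  Pos 7: window 'db' -> no
  Pos 8: window 'bb' -> no
  Pos 9: window 'bb' -> no
  Pos 10: window 'bd' -> no
  Pos 11: window 'db' -> no
  Pos 12: window 'b' -> no
Total matches: 1

1


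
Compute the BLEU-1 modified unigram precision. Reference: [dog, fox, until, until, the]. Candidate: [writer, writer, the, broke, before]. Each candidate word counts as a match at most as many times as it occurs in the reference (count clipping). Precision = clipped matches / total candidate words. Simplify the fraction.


Reference word counts: {'dog': 1, 'fox': 1, 'the': 1, 'until': 2}
Checking each candidate word (with clipping):
  'writer' -> not in reference -> no match (matches: 0)
  'writer' -> not in reference -> no match (matches: 0)
  'the' -> in reference (ref count 1, used 1/1) -> match (matches: 1)
  'broke' -> not in reference -> no match (matches: 1)
  'before' -> not in reference -> no match (matches: 1)
Clipped matches: 1, Candidate length: 5
Precision = 1/5

1/5


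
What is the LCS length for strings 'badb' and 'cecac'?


DP table for LCS of 'badb' and 'cecac':
       c  e  c  a  c
    0  0  0  0  0  0
  b 0  0  0  0  0  0
  a 0  0  0  0  1  1
  d 0  0  0  0  1  1
  b 0  0  0  0  1  1
LCS: 'a'
LCS length = 1

1


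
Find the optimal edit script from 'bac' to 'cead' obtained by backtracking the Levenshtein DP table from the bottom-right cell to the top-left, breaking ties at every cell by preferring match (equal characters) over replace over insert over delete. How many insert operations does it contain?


Edit distance = 3. Backtracking from cell (3, 4) with preference match > replace > insert > delete,
then listing the resulting alignment 'bac' -> 'cead' left to right:
  Step 1: insert 'c' [insertion #1]
  Step 2: replace b->e
  Step 3: keep 'a'
  Step 4: replace c->d
Total insertions: 1

1


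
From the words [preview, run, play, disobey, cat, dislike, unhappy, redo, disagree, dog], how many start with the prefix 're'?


Checking each word for prefix 're':
  'preview' -> no (count: 0)
  'run' -> no (count: 0)
  'play' -> no (count: 0)
  'disobey' -> no (count: 0)
  'cat' -> no (count: 0)
  'dislike' -> no (count: 0)
  'unhappy' -> no (count: 0)
  'redo' -> YES, starts with 're' (count: 1)
  'disagree' -> no (count: 1)
  'dog' -> no (count: 1)
Total with prefix 're': 1

1


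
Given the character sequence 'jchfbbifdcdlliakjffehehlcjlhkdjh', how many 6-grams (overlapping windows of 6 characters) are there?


String 'jchfbbifdcdlliakjffehehlcjlhkdjh' has length L = 32.
Number of overlapping n-grams = L - n + 1
Substituting: 32 - 6 + 1 = 27

27


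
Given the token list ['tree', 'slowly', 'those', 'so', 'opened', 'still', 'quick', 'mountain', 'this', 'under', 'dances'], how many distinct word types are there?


Listing all tokens and tracking unique types:
  Token 1: 'tree' -> NEW (unique so far: 1)
  Token 2: 'slowly' -> NEW (unique so far: 2)
  Token 3: 'those' -> NEW (unique so far: 3)
  Token 4: 'so' -> NEW (unique so far: 4)
  Token 5: 'opened' -> NEW (unique so far: 5)
  Token 6: 'still' -> NEW (unique so far: 6)
  Token 7: 'quick' -> NEW (unique so far: 7)
  Token 8: 'mountain' -> NEW (unique so far: 8)
  Token 9: 'this' -> NEW (unique so far: 9)
  Token 10: 'under' -> NEW (unique so far: 10)
  Token 11: 'dances' -> NEW (unique so far: 11)
Unique types: ('dances', 'mountain', 'opened', 'quick', 'slowly', 'so', 'still', 'this', 'those', 'tree', 'under')
Vocabulary size: 11

11


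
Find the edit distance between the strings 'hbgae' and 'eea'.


Building DP table for s1='hbgae' (len 5) and s2='eea' (len 3):
       e  e  a
    0  1  2  3
  h 1  1  2  3
  b 2  2  2  3
  g 3  3  3  3
  a 4  4  4  3
  e 5  4  4  4
Edit distance = dp[5][3] = 4

4


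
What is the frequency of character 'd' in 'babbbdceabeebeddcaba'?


Scanning 'babbbdceabeebeddcaba' for 'd':
  Position 5: 'd' -> MATCH (count: 1)
  Position 14: 'd' -> MATCH (count: 2)
  Position 15: 'd' -> MATCH (count: 3)
Total occurrences of 'd': 3

3


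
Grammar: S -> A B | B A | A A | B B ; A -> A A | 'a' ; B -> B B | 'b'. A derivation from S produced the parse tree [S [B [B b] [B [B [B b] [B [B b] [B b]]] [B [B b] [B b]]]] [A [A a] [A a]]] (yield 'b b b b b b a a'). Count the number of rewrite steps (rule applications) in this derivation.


Every bracketed nonterminal node [X ...] in the tree is produced by exactly one rule application.
Reading the tree off as a leftmost derivation:
  Step 1: S  =>  B A   (applied S -> B A)
  Step 2: B A  =>  B B A   (applied B -> B B)
  Step 3: B B A  =>  b B A   (applied B -> b)
  Step 4: b B A  =>  b B B A   (applied B -> B B)
  Step 5: b B B A  =>  b B B B A   (applied B -> B B)
  Step 6: b B B B A  =>  b b B B A   (applied B -> b)
  Step 7: b b B B A  =>  b b B B B A   (applied B -> B B)
  Step 8: b b B B B A  =>  b b b B B A   (applied B -> b)
  Step 9: b b b B B A  =>  b b b b B A   (applied B -> b)
  Step 10: b b b b B A  =>  b b b b B B A   (applied B -> B B)
  Step 11: b b b b B B A  =>  b b b b b B A   (applied B -> b)
  Step 12: b b b b b B A  =>  b b b b b b A   (applied B -> b)
  Step 13: b b b b b b A  =>  b b b b b b A A   (applied A -> A A)
  Step 14: b b b b b b A A  =>  b b b b b b a A   (applied A -> a)
  Step 15: b b b b b b a A  =>  b b b b b b a a   (applied A -> a)
Final yield: b b b b b b a a
Total rewrite steps: 15

15


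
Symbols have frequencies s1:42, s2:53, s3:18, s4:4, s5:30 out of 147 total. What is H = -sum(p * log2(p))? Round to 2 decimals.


Computing entropy H = -sum(p_i * log2(p_i)):
  s1: p = 42/147 = 0.2857, -p*log2(p) = 0.5164
  s2: p = 53/147 = 0.3605, -p*log2(p) = 0.5306
  s3: p = 18/147 = 0.1224, -p*log2(p) = 0.3710
  s4: p = 4/147 = 0.0272, -p*log2(p) = 0.1415
  s5: p = 30/147 = 0.2041, -p*log2(p) = 0.4679
H = sum of terms = 2.0274
Rounded to 2 decimals: 2.03

2.03


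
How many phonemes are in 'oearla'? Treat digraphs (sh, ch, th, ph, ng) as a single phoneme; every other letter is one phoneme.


Parsing 'oearla' greedily, digraphs first:
  'o' -> vowel phoneme (phonemes so far: 1)
  'e' -> vowel phoneme (phonemes so far: 2)
  'a' -> vowel phoneme (phonemes so far: 3)
  'r' -> consonant phoneme (phonemes so far: 4)
  'l' -> consonant phoneme (phonemes so far: 5)
  'a' -> vowel phoneme (phonemes so far: 6)
Total phonemes: 6

6


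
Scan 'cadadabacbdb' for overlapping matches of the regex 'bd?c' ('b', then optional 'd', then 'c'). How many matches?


Pattern: bd?c means 'b', then optional 'd', then 'c'.
Scanning 'cadadabacbdb' position-by-position:
  Pos 0: window 'cad' -> no
  Pos 1: window 'ada' -> no
  Pos 2: window 'dad' -> no
  Pos 3: window 'ada' -> no
  Pos 4: window 'dab' -> no
  Pos 5: window 'aba' -> no
  Pos 6: window 'bac' -> no
  Pos 7: window 'acb' -> no
  Pos 8: window 'cbd' -> no
  Pos 9: window 'bdb' -> no
  Pos 10: window 'db' -> no
  Pos 11: window 'b' -> no
Total matches: 0

0


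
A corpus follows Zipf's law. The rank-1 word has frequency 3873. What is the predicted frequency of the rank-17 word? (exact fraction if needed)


Zipf's law: freq(rank) = f1 / rank
f1 = 3873, rank = 17
freq = 3873 / 17
GCD(3873, 17) = 1
Simplified: 3873/17

3873/17


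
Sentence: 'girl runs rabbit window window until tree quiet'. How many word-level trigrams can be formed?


Word trigrams from [8] words:
  Trigram 1: (girl runs rabbit)
  Trigram 2: (runs rabbit window)
  Trigram 3: (rabbit window window)
  Trigram 4: (window window until)
  Trigram 5: (window until tree)
  Trigram 6: (until tree quiet)
Total word trigrams: 8 - 2 = 6

6


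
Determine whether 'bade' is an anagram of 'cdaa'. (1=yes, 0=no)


Sort characters of 'bade': 'abde'
Sort characters of 'cdaa': 'aacd'
Sorted forms differ -> they are NOT anagrams
Result: 0

0


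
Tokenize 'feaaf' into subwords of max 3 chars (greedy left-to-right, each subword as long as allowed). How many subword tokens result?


'feaaf' has 5 characters.
Chunking with max size 3:
  Chunk 1: 'fea' (positions 0-2)
  Chunk 2: 'af' (positions 3-4)
Total chunks: ceil(5 / 3) = 2

2


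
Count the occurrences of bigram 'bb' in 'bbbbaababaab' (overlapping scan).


Scanning 'bbbbaababaab' for bigram 'bb':
  Position 0: 'bb' -> MATCH
  Position 1: 'bb' -> MATCH
  Position 2: 'bb' -> MATCH
  Position 3: 'ba' -> no
  Position 4: 'aa' -> no
  Position 5: 'ab' -> no
  Position 6: 'ba' -> no
  Position 7: 'ab' -> no
  Position 8: 'ba' -> no
  Position 9: 'aa' -> no
  Position 10: 'ab' -> no
Total matches: 3

3


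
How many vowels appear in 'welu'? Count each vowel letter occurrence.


Scanning each character of 'welu':
  Position 1: 'w' -> consonant (running count: 0)
  Position 2: 'e' -> vowel (running count: 1)
  Position 3: 'l' -> consonant (running count: 1)
  Position 4: 'u' -> vowel (running count: 2)
Total vowels: 2

2


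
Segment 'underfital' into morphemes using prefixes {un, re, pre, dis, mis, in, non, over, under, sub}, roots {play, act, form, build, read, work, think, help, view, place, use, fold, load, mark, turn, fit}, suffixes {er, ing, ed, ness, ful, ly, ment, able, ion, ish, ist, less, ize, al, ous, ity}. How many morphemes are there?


Segmenting 'underfital' against the inventory:
  'under' -> prefix (morpheme 1)
  'fit' -> root (morpheme 2)
  'al' -> suffix (morpheme 3)
Total morphemes: 3

3


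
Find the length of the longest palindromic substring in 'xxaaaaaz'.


Scanning 'xxaaaaaz' for palindromic substrings.
Substring at positions 2-6: 'aaaaa'.
Check: reverse('aaaaa') = 'aaaaa' -> palindrome confirmed.
Neighbouring characters ('x' / 'z') break symmetry, so it cannot extend further.
No longer palindromic substring exists; longest length = 5

5


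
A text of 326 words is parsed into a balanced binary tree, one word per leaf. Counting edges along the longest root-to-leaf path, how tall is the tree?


In a balanced binary tree with n leaves the deepest leaf is ceil(log2(n)) edges below the root.
log2(326) = 8.3487
ceil(8.3487) = 9
height (edges) = 9

9


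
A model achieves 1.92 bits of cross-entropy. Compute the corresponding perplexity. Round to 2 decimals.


Perplexity formula: PP = 2^H
H = 1.92
PP = 2^1.92
Decompose: 2^1.92 = 2^1 * 2^0.92
2^1 = 2, 2^0.92 ~ 1.8921153
PP ~ 2 * 1.8921153 = 3.7842306
Rounded to 2 decimals: 3.78

3.78


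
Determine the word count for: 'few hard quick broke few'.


Counting words by splitting on spaces:
  Word 1: 'few'
  Word 2: 'hard'
  Word 3: 'quick'
  Word 4: 'broke'
  Word 5: 'few'
Total words: 5

5


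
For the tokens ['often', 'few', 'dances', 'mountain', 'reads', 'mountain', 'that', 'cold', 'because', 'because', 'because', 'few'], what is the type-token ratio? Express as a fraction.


Tokens: 12
Unique types: ('because', 'cold', 'dances', 'few', 'mountain', 'often', 'reads', 'that') = 8
TTR = 8/12
Simplify: divide both by 4 -> 2/3
TTR = 2/3

2/3


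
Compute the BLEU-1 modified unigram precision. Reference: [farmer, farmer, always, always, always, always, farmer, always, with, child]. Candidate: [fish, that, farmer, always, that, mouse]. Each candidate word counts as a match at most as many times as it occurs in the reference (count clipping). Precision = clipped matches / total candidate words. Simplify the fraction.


Reference word counts: {'always': 5, 'child': 1, 'farmer': 3, 'with': 1}
Checking each candidate word (with clipping):
  'fish' -> not in reference -> no match (matches: 0)
  'that' -> not in reference -> no match (matches: 0)
  'farmer' -> in reference (ref count 3, used 1/3) -> match (matches: 1)
  'always' -> in reference (ref count 5, used 1/5) -> match (matches: 2)
  'that' -> not in reference -> no match (matches: 2)
  'mouse' -> not in reference -> no match (matches: 2)
Clipped matches: 2, Candidate length: 6
Precision = 2/6 = 1/3

1/3


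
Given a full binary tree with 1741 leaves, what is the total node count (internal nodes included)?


Leaf nodes (terminals): 1741
Internal nodes = n - 1 = 1741 - 1 = 1740
Total = leaves + internal = 1741 + 1740 = 3481

3481


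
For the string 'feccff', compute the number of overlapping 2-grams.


String 'feccff' has length L = 6.
Number of overlapping n-grams = L - n + 1
Substituting: 6 - 2 + 1 = 5

5


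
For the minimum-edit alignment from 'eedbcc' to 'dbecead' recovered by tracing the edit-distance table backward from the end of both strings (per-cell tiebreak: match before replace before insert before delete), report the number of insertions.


Edit distance = 6. Backtracking from cell (6, 7) with preference match > replace > insert > delete,
then listing the resulting alignment 'eedbcc' -> 'dbecead' left to right:
  Step 1: insert 'd' [insertion #1]
  Step 2: replace e->b
  Step 3: keep 'e'
  Step 4: replace d->c
  Step 5: replace b->e
  Step 6: replace c->a
  Step 7: replace c->d
Total insertions: 1

1


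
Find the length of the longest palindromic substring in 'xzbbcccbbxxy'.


Scanning 'xzbbcccbbxxy' for palindromic substrings.
Substring at positions 2-8: 'bbcccbb'.
Check: reverse('bbcccbb') = 'bbcccbb' -> palindrome confirmed.
Neighbouring characters ('z' / 'x') break symmetry, so it cannot extend further.
No longer palindromic substring exists; longest length = 7

7


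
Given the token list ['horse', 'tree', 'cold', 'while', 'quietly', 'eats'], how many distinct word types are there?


Listing all tokens and tracking unique types:
  Token 1: 'horse' -> NEW (unique so far: 1)
  Token 2: 'tree' -> NEW (unique so far: 2)
  Token 3: 'cold' -> NEW (unique so far: 3)
  Token 4: 'while' -> NEW (unique so far: 4)
  Token 5: 'quietly' -> NEW (unique so far: 5)
  Token 6: 'eats' -> NEW (unique so far: 6)
Unique types: ('cold', 'eats', 'horse', 'quietly', 'tree', 'while')
Vocabulary size: 6

6


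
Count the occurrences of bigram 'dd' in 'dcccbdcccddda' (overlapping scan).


Scanning 'dcccbdcccddda' for bigram 'dd':
  Position 0: 'dc' -> no
  Position 1: 'cc' -> no
  Position 2: 'cc' -> no
  Position 3: 'cb' -> no
  Position 4: 'bd' -> no
  Position 5: 'dc' -> no
  Position 6: 'cc' -> no
  Position 7: 'cc' -> no
  Position 8: 'cd' -> no
  Position 9: 'dd' -> MATCH
  Position 10: 'dd' -> MATCH
  Position 11: 'da' -> no
Total matches: 2

2


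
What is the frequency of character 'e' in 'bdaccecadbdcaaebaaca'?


Scanning 'bdaccecadbdcaaebaaca' for 'e':
  Position 5: 'e' -> MATCH (count: 1)
  Position 14: 'e' -> MATCH (count: 2)
Total occurrences of 'e': 2

2


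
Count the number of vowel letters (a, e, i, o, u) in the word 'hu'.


Scanning each character of 'hu':
  Position 1: 'h' -> consonant (running count: 0)
  Position 2: 'u' -> vowel (running count: 1)
Total vowels: 1

1


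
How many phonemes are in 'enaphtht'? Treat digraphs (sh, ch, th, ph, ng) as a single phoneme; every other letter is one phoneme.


Parsing 'enaphtht' greedily, digraphs first:
  'e' -> vowel phoneme (phonemes so far: 1)
  'n' -> consonant phoneme (phonemes so far: 2)
  'a' -> vowel phoneme (phonemes so far: 3)
  'ph' -> digraph (1 consonant phoneme) (phonemes so far: 4)
  'th' -> digraph (1 consonant phoneme) (phonemes so far: 5)
  't' -> consonant phoneme (phonemes so far: 6)
Total phonemes: 6

6


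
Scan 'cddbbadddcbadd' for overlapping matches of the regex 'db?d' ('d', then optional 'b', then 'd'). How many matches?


Pattern: db?d means 'd', then optional 'b', then 'd'.
Scanning 'cddbbadddcbadd' position-by-position:
  Pos 0: window 'cdd' -> no
  Pos 1: window 'ddb' -> MATCH
  Pos 2: window 'dbb' -> no
  Pos 3: window 'bba' -> no
  Pos 4: window 'bad' -> no
  Pos 5: window 'add' -> no
  Pos 6: window 'ddd' -> MATCH
  Pos 7: window 'ddc' -> MATCH
  Pos 8: window 'dcb' -> no
  Pos 9: window 'cba' -> no
  Pos 10: window 'bad' -> no
  Pos 11: window 'add' -> no
  Pos 12: window 'dd' -> MATCH
  Pos 13: window 'd' -> no
Total matches: 4

4


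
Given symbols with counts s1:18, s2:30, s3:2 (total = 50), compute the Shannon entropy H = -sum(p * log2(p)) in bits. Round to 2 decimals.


Computing entropy H = -sum(p_i * log2(p_i)):
  s1: p = 18/50 = 0.3600, -p*log2(p) = 0.5306
  s2: p = 30/50 = 0.6000, -p*log2(p) = 0.4422
  s3: p = 2/50 = 0.0400, -p*log2(p) = 0.1858
H = sum of terms = 1.1586
Rounded to 2 decimals: 1.16

1.16


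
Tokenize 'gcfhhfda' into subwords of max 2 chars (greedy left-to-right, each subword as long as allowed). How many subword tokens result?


'gcfhhfda' has 8 characters.
Chunking with max size 2:
  Chunk 1: 'gc' (positions 0-1)
  Chunk 2: 'fh' (positions 2-3)
  Chunk 3: 'hf' (positions 4-5)
  Chunk 4: 'da' (positions 6-7)
Total chunks: ceil(8 / 2) = 4

4


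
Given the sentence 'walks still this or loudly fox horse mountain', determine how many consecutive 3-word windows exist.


Word trigrams from [8] words:
  Trigram 1: (walks still this)
  Trigram 2: (still this or)
  Trigram 3: (this or loudly)
  Trigram 4: (or loudly fox)
  Trigram 5: (loudly fox horse)
  Trigram 6: (fox horse mountain)
Total word trigrams: 8 - 2 = 6

6


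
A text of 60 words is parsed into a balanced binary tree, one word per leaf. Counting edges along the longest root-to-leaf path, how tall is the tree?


In a balanced binary tree with n leaves the deepest leaf is ceil(log2(n)) edges below the root.
log2(60) = 5.9069
ceil(5.9069) = 6
height (edges) = 6

6


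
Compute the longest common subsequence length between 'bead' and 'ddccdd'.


DP table for LCS of 'bead' and 'ddccdd':
       d  d  c  c  d  d
    0  0  0  0  0  0  0
  b 0  0  0  0  0  0  0
  e 0  0  0  0  0  0  0
  a 0  0  0  0  0  0  0
  d 0  1  1  1  1  1  1
LCS: 'd'
LCS length = 1

1


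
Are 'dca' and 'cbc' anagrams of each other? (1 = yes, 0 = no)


Sort characters of 'dca': 'acd'
Sort characters of 'cbc': 'bcc'
Sorted forms differ -> they are NOT anagrams
Result: 0

0


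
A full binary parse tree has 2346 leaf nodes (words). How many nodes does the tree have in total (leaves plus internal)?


Leaf nodes (terminals): 2346
Internal nodes = n - 1 = 2346 - 1 = 2345
Total = leaves + internal = 2346 + 2345 = 4691

4691


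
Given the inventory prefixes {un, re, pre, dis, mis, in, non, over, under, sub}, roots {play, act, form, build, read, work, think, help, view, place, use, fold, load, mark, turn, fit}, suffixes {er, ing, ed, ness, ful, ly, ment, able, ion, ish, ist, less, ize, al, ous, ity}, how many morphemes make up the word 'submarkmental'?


Segmenting 'submarkmental' against the inventory:
  'sub' -> prefix (morpheme 1)
  'mark' -> root (morpheme 2)
  'ment' -> suffix (morpheme 3)
  'al' -> suffix (morpheme 4)
Total morphemes: 4

4


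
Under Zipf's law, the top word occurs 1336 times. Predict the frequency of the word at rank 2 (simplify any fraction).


Zipf's law: freq(rank) = f1 / rank
f1 = 1336, rank = 2
freq = 1336 / 2
= 668

668


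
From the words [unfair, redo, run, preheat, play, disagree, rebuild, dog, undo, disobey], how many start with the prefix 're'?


Checking each word for prefix 're':
  'unfair' -> no (count: 0)
  'redo' -> YES, starts with 're' (count: 1)
  'run' -> no (count: 1)
  'preheat' -> no (count: 1)
  'play' -> no (count: 1)
  'disagree' -> no (count: 1)
  'rebuild' -> YES, starts with 're' (count: 2)
  'dog' -> no (count: 2)
  'undo' -> no (count: 2)
  'disobey' -> no (count: 2)
Total with prefix 're': 2

2


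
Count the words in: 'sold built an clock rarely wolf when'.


Counting words by splitting on spaces:
  Word 1: 'sold'
  Word 2: 'built'
  Word 3: 'an'
  Word 4: 'clock'
  Word 5: 'rarely'
  Word 6: 'wolf'
  Word 7: 'when'
Total words: 7

7


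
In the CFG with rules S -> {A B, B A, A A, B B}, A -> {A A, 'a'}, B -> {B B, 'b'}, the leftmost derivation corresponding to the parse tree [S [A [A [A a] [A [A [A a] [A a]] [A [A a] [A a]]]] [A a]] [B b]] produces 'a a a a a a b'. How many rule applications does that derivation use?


Every bracketed nonterminal node [X ...] in the tree is produced by exactly one rule application.
Reading the tree off as a leftmost derivation:
  Step 1: S  =>  A B   (applied S -> A B)
  Step 2: A B  =>  A A B   (applied A -> A A)
  Step 3: A A B  =>  A A A B   (applied A -> A A)
  Step 4: A A A B  =>  a A A B   (applied A -> a)
  Step 5: a A A B  =>  a A A A B   (applied A -> A A)
  Step 6: a A A A B  =>  a A A A A B   (applied A -> A A)
  Step 7: a A A A A B  =>  a a A A A B   (applied A -> a)
  Step 8: a a A A A B  =>  a a a A A B   (applied A -> a)
  Step 9: a a a A A B  =>  a a a A A A B   (applied A -> A A)
  Step 10: a a a A A A B  =>  a a a a A A B   (applied A -> a)
  Step 11: a a a a A A B  =>  a a a a a A B   (applied A -> a)
  Step 12: a a a a a A B  =>  a a a a a a B   (applied A -> a)
  Step 13: a a a a a a B  =>  a a a a a a b   (applied B -> b)
Final yield: a a a a a a b
Total rewrite steps: 13

13


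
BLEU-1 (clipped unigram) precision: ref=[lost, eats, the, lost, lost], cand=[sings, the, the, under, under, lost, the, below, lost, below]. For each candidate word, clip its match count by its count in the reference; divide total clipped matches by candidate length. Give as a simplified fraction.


Reference word counts: {'eats': 1, 'lost': 3, 'the': 1}
Checking each candidate word (with clipping):
  'sings' -> not in reference -> no match (matches: 0)
  'the' -> in reference (ref count 1, used 1/1) -> match (matches: 1)
  'the' -> ref count 1 already used up (1/1) -> clipped, no match (matches: 1)
  'under' -> not in reference -> no match (matches: 1)
  'under' -> not in reference -> no match (matches: 1)
  'lost' -> in reference (ref count 3, used 1/3) -> match (matches: 2)
  'the' -> ref count 1 already used up (1/1) -> clipped, no match (matches: 2)
  'below' -> not in reference -> no match (matches: 2)
  'lost' -> in reference (ref count 3, used 2/3) -> match (matches: 3)
  'below' -> not in reference -> no match (matches: 3)
Clipped matches: 3, Candidate length: 10
Precision = 3/10

3/10
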